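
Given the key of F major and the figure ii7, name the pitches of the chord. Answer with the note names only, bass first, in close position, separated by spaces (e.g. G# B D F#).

In F major, the supertonic is G, and the diatonic chord built there is a minor seventh chord.
Stacking thirds from G gives G-Bb-D-F.

G Bb D F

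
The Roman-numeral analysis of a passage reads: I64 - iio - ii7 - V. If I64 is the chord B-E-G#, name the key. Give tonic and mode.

E major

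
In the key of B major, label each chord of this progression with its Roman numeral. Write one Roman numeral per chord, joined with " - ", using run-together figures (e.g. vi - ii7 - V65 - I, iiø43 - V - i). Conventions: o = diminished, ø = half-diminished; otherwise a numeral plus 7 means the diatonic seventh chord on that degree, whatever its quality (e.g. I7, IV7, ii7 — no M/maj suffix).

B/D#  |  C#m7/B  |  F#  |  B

B/D#: major triad on B = scale degree 1 → I6.
C#m7/B: root C# is the supertonic; minor seventh chord there is ii42.
F#: major triad on F# = scale degree 5 → V.
B: root B is the tonic; major triad there is I.

I6 - ii42 - V - I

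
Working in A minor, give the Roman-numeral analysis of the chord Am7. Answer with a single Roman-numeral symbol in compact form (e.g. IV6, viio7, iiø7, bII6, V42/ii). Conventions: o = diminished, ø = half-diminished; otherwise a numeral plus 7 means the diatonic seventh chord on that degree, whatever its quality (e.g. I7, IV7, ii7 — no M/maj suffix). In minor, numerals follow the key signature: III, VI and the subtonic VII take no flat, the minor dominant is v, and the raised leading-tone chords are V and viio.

Stacked in thirds the chord is A-C-E-G: a minor seventh chord on A.
In A minor, A is the tonic; the diatonic minor seventh chord there is i7.

i7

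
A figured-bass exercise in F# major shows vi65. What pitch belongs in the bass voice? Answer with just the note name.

F#

vi in F# major has root D#; the chord is D#-F#-A#-C#.
The figure 65 means first inversion — the third is in the bass.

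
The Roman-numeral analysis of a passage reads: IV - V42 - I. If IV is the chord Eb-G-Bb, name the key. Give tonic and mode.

The anchor chord is a major triad on Eb, labeled IV.
If Eb is scale degree 4 and the mode makes that degree carry a major triad, the tonic is Bb and the mode is major.

Bb major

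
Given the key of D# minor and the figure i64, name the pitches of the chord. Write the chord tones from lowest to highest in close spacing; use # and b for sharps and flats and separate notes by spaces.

A# D# F#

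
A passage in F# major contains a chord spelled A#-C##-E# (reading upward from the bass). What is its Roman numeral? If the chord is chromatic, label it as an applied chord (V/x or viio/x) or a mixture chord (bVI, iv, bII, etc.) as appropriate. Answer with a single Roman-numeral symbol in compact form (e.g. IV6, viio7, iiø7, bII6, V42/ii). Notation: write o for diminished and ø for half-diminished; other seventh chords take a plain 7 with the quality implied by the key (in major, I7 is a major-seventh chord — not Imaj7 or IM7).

V/vi

Stacked in thirds the chord is A#-C##-E#: a major triad on A#.
A# is not a diatonic chord root with this quality in F# major, but it lies a perfect fifth above D# (vi), so the chord functions as an applied dominant of vi.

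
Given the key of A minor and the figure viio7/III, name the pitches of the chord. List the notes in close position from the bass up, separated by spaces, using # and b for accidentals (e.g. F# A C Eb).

viio7/III is a secondary leading-tone chord. The target III is C in A minor; the applied chord is rooted a semitone below, on B.
Building a fully diminished seventh chord on B gives B-D-F-Ab.

B D F Ab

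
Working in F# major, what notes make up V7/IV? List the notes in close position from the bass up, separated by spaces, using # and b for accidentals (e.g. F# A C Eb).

F# A# C# E

The slash means an applied dominant: we want the dominant of IV. In F# major, IV is B major, and its dominant is built on F#.
Building a dominant seventh chord on F# gives F#-A#-C#-E.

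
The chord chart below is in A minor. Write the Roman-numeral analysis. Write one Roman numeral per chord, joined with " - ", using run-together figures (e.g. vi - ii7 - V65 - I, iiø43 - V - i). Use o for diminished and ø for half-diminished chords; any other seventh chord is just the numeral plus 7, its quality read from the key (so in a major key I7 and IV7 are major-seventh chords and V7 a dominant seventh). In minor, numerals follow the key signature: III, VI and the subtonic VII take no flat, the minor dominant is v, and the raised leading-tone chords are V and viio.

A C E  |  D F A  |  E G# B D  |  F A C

i - iv - V7 - VI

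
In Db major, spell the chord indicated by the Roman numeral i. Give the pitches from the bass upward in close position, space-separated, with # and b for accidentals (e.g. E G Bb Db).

Db Fb Ab

i is the minor tonic, borrowed from the parallel minor. In Db major that root is Db.
So the chord is Db-Fb-Ab, a minor triad.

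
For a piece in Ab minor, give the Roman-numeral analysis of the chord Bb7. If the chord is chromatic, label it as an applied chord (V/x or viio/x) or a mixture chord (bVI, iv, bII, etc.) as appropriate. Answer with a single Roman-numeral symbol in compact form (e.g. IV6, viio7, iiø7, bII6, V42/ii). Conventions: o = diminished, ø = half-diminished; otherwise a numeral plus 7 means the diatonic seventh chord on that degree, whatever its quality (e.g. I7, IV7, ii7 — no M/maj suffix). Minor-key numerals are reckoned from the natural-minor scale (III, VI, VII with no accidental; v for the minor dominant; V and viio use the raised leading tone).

V7/V

Stacked in thirds the chord is Bb-D-F-Ab: a dominant seventh chord on Bb.
Bb is not a diatonic chord root with this quality in Ab minor, but it lies a perfect fifth above Eb (V), so the chord functions as an applied dominant of V.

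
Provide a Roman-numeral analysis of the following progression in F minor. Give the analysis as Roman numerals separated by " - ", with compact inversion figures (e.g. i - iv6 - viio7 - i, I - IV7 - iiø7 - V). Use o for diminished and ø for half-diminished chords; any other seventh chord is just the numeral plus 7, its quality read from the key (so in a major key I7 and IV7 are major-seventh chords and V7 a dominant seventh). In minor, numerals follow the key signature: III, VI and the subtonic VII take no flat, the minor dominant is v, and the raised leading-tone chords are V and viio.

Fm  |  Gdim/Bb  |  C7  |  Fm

i - iio6 - V7 - i

Fm has root F, degree 1 in F minor, so i.
Gdim/Bb: root G is the supertonic; diminished triad there is iio6.
C7 has root C, degree 5 in F minor, so V7.
Fm has root F, degree 1 in F minor, so i.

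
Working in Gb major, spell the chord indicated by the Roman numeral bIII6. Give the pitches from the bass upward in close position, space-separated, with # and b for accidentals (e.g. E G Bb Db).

Db Fb Bbb

Scale degree 3 in Gb major is Bb; lowering it a half step gives Bbb. bIII6 is a major triad on the lowered third degree, borrowed from the parallel minor.
So the chord is Bbb-Db-Fb.
The figured bass 6 indicates first inversion, placing the third (Db) in the bass: Db-Fb-Bbb.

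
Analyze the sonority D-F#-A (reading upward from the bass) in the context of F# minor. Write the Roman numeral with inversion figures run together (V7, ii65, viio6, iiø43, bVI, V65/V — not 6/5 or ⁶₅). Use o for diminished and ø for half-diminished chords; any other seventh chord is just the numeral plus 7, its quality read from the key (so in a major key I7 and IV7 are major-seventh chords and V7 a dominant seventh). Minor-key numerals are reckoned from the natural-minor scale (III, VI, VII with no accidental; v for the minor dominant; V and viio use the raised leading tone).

Stacked in thirds the chord is D-F#-A: a major triad on D.
D is scale degree 6 in F# minor, and a major triad on that degree is written VI.

VI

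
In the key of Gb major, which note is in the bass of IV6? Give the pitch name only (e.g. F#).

Eb

IV in Gb major has root Cb; the chord is Cb-Eb-Gb.
The figure 6 means first inversion — the third is in the bass.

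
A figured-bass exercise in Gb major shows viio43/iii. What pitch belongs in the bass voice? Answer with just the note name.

The applied chord viio43/iii is rooted on A: A-C-Eb-Gb.
The figure 43 means second inversion — the fifth is in the bass.

Eb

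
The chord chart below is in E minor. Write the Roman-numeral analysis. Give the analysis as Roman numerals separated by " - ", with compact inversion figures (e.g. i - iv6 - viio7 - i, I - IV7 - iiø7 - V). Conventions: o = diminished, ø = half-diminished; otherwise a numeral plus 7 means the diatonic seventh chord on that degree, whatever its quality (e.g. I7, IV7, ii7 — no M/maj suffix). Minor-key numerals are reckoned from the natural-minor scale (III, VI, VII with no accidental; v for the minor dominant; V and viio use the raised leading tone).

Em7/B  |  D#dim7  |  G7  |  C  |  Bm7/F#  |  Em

Em7/B: minor seventh chord on E = scale degree 1 → i43.
D#dim7: root D# is the leading tone; fully diminished seventh chord there is viio7.
G7: chromatic; G is V of VI, so V7/VI.
C has root C, degree 6 in E minor, so VI.
Bm7/F#: root B is the dominant; minor seventh chord there is v43.
Em: minor triad on E = scale degree 1 → i.

i43 - viio7 - V7/VI - VI - v43 - i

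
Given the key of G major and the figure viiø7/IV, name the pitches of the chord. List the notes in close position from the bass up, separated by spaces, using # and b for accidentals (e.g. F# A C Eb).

viiø7/IV is a secondary leading-tone chord. The target IV is C in G major; the applied chord is rooted a semitone below, on B.
Building a half-diminished seventh chord on B gives B-D-F-A.

B D F A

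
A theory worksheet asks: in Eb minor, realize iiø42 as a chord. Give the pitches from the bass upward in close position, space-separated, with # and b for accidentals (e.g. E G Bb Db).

The numeral's case and figure indicate a half-diminished seventh chord. In Eb minor its root, the second degree, is F.
Stacking thirds from F gives F-Ab-Cb-Eb.
With the 42 figure the chord is in third inversion; from the bass Eb upward in close position it reads Eb-F-Ab-Cb.

Eb F Ab Cb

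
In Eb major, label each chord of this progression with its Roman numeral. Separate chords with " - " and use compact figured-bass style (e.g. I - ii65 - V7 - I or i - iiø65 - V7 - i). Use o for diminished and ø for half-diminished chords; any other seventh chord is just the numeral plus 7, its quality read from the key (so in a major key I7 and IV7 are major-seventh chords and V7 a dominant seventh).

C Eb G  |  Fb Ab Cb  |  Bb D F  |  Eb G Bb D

C-Eb-G: root C is the submediant; minor triad there is vi.
Fb-Ab-Cb is non-diatonic — a major triad on the lowered supertonic (Fb): the Neapolitan chord, bII.
Bb-D-F: major triad on Bb = scale degree 5 → V.
Eb-G-Bb-D has root Eb, degree 1 in Eb major, so I7.

vi - bII - V - I7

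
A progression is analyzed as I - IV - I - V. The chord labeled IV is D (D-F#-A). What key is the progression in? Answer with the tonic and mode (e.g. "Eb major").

A major

The chord D is a major triad rooted on D; its label is IV.
IV on D implies D is the subdominant; that puts the tonic at A, and the uppercase numeral fits major mode.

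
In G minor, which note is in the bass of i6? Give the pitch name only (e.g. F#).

Bb

i in G minor has root G; the chord is G-Bb-D.
The figure 6 means first inversion — the third is in the bass.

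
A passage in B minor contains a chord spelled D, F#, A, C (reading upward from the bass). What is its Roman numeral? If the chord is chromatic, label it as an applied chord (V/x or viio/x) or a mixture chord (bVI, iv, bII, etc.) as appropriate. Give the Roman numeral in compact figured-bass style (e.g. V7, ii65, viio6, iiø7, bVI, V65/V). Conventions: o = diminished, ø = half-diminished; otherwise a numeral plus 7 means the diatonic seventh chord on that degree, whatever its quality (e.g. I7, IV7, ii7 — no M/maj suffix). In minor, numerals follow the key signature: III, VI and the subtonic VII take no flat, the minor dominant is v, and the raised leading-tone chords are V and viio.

The pitches D-F#-A-C form a dominant seventh chord rooted on D.
D is not a diatonic chord root with this quality in B minor, but it lies a perfect fifth above G (VI), so the chord functions as an applied dominant of VI.

V7/VI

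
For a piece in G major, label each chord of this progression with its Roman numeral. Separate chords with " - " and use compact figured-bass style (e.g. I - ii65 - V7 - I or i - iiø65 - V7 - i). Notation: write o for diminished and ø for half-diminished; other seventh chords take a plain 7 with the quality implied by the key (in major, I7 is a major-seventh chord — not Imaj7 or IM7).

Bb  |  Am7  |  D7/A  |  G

bIII - ii7 - V43 - I

Bb: major triad on Bb — chromatic; bIII (borrowed from the parallel minor).
Am7: root A is the supertonic; minor seventh chord there is ii7.
D7/A: dominant seventh chord on D = scale degree 5 → V43.
G: major triad on G = scale degree 1 → I.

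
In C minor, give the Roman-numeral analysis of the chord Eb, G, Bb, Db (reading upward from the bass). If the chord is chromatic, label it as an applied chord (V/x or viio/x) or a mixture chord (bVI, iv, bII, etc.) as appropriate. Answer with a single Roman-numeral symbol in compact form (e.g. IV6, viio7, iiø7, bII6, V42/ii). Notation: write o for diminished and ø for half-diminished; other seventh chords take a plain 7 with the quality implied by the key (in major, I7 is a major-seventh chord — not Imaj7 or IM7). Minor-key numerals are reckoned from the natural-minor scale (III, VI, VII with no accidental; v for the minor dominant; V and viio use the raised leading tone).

The pitches Eb-G-Bb-Db form a dominant seventh chord rooted on Eb.
Eb is not a diatonic chord root with this quality in C minor, but it lies a perfect fifth above Ab (VI), so the chord functions as an applied dominant of VI.

V7/VI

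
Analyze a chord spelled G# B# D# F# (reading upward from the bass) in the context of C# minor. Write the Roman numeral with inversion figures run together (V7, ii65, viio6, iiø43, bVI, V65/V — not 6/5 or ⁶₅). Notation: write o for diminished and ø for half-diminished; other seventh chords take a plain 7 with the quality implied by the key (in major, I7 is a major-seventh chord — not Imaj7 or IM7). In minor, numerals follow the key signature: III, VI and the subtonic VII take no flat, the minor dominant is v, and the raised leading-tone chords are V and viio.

V7

Stacked in thirds the chord is G#-B#-D#-F#: a dominant seventh chord on G#.
G# is scale degree 5 in C# minor, and a dominant seventh chord on that degree is written V7.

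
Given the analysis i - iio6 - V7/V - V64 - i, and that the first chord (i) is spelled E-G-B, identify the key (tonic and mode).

E minor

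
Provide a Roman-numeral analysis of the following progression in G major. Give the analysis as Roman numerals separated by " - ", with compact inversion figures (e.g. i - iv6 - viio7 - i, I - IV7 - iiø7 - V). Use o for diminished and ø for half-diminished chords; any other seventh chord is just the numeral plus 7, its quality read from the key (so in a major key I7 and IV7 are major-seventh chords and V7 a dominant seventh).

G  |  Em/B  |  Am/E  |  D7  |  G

I - vi64 - ii64 - V7 - I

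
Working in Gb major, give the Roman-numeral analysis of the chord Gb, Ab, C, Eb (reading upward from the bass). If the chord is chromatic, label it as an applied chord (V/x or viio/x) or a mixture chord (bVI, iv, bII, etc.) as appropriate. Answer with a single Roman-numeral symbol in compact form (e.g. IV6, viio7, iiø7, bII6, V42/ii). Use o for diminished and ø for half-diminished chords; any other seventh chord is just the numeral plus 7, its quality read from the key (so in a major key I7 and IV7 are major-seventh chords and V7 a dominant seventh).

Stacked in thirds the chord is Ab-C-Eb-Gb: a dominant seventh chord on Ab.
Ab is not a diatonic chord root with this quality in Gb major, but it lies a perfect fifth above Db (V), so the chord functions as an applied dominant of V.
With Gb in the bass the chord is in third inversion, so the figured bass is 42.

V42/V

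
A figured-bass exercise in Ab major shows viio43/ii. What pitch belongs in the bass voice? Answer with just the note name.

Eb

The applied chord viio43/ii is rooted on A: A-C-Eb-Gb.
The figure 43 means second inversion — the fifth is in the bass.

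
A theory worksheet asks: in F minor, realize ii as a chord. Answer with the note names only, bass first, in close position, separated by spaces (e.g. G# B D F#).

G Bb D

ii is the minor supertonic, borrowed from the parallel major (the Dorian ii). In F minor that root is G.
So the chord is G-Bb-D, a minor triad.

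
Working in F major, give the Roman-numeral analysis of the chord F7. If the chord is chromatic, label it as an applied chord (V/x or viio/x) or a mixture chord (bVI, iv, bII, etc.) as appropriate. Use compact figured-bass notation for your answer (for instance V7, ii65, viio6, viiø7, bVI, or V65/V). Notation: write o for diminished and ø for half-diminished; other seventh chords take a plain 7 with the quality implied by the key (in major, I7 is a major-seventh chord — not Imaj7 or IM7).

V7/IV

The pitches F-A-C-Eb form a dominant seventh chord rooted on F.
F is not a diatonic chord root with this quality in F major, but it lies a perfect fifth above Bb (IV), so the chord functions as an applied dominant of IV.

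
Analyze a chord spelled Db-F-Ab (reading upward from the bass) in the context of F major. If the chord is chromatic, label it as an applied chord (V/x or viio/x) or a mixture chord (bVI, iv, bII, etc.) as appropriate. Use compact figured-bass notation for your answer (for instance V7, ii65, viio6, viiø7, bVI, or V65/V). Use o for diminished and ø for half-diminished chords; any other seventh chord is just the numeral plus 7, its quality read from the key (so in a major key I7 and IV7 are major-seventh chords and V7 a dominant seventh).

bVI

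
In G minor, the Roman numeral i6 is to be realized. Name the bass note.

Bb

i in G minor has root G; the chord is G-Bb-D.
The figure 6 means first inversion — the third is in the bass.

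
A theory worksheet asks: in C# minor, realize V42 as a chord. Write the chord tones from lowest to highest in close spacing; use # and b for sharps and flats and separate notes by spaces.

In C# minor, scale degree 5 is G#. The dominant is major (leading tone raised), so V is a dominant seventh chord.
Stacking thirds from G# gives G#-B#-D#-F#.
The figured bass 42 indicates third inversion, placing the seventh (F#) in the bass: F#-G#-B#-D#.

F# G# B# D#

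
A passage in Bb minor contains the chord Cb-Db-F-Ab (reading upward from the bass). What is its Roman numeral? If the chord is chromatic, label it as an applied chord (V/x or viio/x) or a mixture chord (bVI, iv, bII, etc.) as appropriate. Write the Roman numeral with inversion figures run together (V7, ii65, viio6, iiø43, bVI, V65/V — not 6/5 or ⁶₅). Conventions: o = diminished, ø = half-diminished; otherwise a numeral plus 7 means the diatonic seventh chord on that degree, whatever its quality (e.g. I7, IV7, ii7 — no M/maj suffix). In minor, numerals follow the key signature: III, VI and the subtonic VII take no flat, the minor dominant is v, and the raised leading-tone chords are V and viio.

Stacked in thirds the chord is Db-F-Ab-Cb: a dominant seventh chord on Db.
Db is not a diatonic chord root with this quality in Bb minor, but it lies a perfect fifth above Gb (VI), so the chord functions as an applied dominant of VI.
With Cb in the bass the chord is in third inversion, so the figured bass is 42.

V42/VI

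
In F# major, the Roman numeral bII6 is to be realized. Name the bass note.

B

bII in F# major has root G; the chord is G-B-D.
The figure 6 means first inversion — the third is in the bass.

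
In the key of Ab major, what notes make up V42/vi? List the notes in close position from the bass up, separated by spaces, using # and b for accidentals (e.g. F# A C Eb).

Bb C E G

The slash means an applied dominant: we want the dominant of vi. In Ab major, vi is F minor, and its dominant is built on C.
Building a dominant seventh chord on C gives C-E-G-Bb.
With the 42 figure the chord is in third inversion; from the bass Bb upward in close position it reads Bb-C-E-G.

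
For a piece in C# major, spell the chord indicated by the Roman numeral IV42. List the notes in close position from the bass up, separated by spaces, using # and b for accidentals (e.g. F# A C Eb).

E# F# A# C#

The numeral's case and figure indicate a major seventh chord. In C# major its root, the fourth degree, is F#.
Stacking thirds from F# gives F#-A#-C#-E#.
The figured bass 42 indicates third inversion, placing the seventh (E#) in the bass: E#-F#-A#-C#.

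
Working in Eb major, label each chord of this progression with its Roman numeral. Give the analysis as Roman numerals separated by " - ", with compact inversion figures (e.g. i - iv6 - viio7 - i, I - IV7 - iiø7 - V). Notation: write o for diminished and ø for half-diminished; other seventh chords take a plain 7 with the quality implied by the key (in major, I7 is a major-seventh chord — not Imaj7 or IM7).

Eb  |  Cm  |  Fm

I - vi - ii

Eb: major triad on Eb = scale degree 1 → I.
Cm: minor triad on C = scale degree 6 → vi.
Fm: root F is the supertonic; minor triad there is ii.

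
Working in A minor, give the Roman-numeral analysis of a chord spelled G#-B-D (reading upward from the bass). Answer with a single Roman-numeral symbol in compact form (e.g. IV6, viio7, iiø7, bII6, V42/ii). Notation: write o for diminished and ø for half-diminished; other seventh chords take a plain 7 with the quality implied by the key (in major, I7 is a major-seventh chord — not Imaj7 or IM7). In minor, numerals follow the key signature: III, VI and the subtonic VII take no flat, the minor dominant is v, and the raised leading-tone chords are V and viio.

Stacked in thirds the chord is G#-B-D: a diminished triad on G#.
G# is scale degree 7 in A minor, and a diminished triad on that degree is written viio.

viio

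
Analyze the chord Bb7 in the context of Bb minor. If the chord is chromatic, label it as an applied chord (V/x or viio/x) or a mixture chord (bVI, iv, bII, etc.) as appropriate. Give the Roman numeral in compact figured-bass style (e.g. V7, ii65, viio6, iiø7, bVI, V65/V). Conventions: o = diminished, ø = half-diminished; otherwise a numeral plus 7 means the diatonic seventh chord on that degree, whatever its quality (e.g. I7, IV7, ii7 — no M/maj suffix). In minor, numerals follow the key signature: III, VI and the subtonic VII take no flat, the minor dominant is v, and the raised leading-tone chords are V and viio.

V7/iv

The pitches Bb-D-F-Ab form a dominant seventh chord rooted on Bb.
Bb is not a diatonic chord root with this quality in Bb minor, but it lies a perfect fifth above Eb (iv), so the chord functions as an applied dominant of iv.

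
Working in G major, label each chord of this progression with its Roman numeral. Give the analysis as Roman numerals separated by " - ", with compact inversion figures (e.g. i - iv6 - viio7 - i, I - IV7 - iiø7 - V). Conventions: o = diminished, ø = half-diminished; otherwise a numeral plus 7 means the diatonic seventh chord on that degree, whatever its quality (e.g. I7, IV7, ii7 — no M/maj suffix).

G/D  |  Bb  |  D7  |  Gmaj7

I64 - bIII - V7 - I7

G/D has root G, degree 1 in G major, so I64.
Bb: Bb with this quality isn't in the key; it's bIII, borrowed from the parallel minor.
D7: dominant seventh chord on D = scale degree 5 → V7.
Gmaj7: root G is the tonic; major seventh chord there is I7.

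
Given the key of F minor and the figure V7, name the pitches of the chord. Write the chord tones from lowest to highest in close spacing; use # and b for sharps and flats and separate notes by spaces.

In F minor, the fifth degree is C. The dominant is major (leading tone raised), so V is a dominant seventh chord.
That chord is spelled C-E-G-Bb.

C E G Bb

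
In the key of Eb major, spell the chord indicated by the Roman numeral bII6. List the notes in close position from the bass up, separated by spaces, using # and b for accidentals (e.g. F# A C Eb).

Ab Cb Fb

bII6 is the Neapolitan sixth — a major triad on the lowered second degree, here in its customary first inversion. In Eb major that root is Fb.
So the chord is Fb-Ab-Cb, a major triad.
The figured bass 6 indicates first inversion, placing the third (Ab) in the bass: Ab-Cb-Fb.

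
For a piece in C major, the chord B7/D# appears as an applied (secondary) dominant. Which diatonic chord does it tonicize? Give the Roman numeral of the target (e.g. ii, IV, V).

The chord is a dominant seventh chord on B.
A dominant resolves down a perfect fifth: B → E. In C major, E is scale degree 3, i.e. iii.

iii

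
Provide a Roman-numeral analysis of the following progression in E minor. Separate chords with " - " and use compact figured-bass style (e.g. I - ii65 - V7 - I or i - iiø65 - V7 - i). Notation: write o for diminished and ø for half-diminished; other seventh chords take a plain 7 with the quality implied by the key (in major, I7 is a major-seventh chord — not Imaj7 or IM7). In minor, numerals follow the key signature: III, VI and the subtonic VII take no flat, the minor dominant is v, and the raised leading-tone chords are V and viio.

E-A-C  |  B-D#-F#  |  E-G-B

iv64 - V - i

E-A-C has root A, degree 4 in E minor, so iv64.
B-D#-F#: major triad on B = scale degree 5 → V.
E-G-B: root E is the tonic; minor triad there is i.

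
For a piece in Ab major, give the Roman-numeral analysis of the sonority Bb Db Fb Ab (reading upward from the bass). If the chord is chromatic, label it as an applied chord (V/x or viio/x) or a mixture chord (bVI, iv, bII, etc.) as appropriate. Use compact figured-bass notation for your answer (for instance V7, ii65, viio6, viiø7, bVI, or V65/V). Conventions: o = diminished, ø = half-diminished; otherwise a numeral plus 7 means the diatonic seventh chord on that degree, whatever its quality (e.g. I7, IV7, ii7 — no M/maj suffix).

iiø7

The pitches Bb-Db-Fb-Ab form a half-diminished seventh chord rooted on Bb.
Bb is the second degree of Ab major. This is the half-diminished supertonic seventh, borrowed from the parallel minor.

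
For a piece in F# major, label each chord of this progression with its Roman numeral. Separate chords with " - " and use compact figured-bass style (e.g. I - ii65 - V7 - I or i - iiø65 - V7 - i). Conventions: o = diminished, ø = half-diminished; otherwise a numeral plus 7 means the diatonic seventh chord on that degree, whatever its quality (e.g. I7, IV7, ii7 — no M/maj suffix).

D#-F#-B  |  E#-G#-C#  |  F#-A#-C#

IV6 - V6 - I

D#-F#-B: major triad on B = scale degree 4 → IV6.
E#-G#-C#: root C# is the dominant; major triad there is V6.
F#-A#-C#: root F# is the tonic; major triad there is I.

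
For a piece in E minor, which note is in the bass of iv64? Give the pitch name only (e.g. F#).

E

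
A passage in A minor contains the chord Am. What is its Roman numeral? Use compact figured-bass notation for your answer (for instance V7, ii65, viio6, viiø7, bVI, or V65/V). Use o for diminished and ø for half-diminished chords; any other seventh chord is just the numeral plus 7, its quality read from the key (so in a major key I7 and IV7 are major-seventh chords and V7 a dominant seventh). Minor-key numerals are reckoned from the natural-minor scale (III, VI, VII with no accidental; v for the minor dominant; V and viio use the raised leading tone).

i

The pitches A-C-E form a minor triad rooted on A.
A is scale degree 1 in A minor, and a minor triad on that degree is written i.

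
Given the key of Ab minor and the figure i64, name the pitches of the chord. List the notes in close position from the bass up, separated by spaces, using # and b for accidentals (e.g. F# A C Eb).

In Ab minor, the tonic is Ab, and the diatonic chord built there is a minor triad.
Stacking thirds from Ab gives Ab-Cb-Eb.
The figured bass 64 indicates second inversion, placing the fifth (Eb) in the bass: Eb-Ab-Cb.

Eb Ab Cb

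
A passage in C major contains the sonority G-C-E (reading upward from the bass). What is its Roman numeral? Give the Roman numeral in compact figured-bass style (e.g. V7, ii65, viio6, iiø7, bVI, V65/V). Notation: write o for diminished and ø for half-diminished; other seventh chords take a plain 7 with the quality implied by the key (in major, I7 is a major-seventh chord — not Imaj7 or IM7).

I64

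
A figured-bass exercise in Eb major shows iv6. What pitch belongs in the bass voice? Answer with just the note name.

Cb

iv in Eb major has root Ab; the chord is Ab-Cb-Eb.
The figure 6 means first inversion — the third is in the bass.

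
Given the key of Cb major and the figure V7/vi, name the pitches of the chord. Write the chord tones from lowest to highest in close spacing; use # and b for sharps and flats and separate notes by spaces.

Eb G Bb Db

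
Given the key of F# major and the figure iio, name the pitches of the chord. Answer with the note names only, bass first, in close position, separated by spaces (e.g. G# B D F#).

G# B D

iio is the diminished supertonic triad, borrowed from the parallel minor. In F# major that root is G#.
So the chord is G#-B-D, a diminished triad.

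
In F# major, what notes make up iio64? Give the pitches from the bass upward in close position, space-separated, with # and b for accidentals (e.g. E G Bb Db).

D G# B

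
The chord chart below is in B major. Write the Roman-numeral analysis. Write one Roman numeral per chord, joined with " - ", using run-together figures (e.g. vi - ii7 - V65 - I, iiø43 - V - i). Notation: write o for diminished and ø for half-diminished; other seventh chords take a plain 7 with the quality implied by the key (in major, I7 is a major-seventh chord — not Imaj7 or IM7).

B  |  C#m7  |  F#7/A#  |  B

I - ii7 - V65 - I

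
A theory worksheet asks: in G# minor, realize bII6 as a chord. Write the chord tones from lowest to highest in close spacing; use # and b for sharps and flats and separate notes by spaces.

C# E A

bII6 is the Neapolitan sixth — a major triad on the lowered second degree, here in its customary first inversion. In G# minor that root is A.
So the chord is A-C#-E, a major triad.
With the 6 figure the chord is in first inversion; from the bass C# upward in close position it reads C#-E-A.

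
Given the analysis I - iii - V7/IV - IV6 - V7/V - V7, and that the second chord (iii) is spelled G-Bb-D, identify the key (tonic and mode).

iii is given as G-Bb-D — a minor triad with root G.
If G is scale degree 3 and the mode makes that degree carry a minor triad, the tonic is Eb and the mode is major.

Eb major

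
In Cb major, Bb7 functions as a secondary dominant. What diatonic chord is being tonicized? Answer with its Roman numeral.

iii

The chord is a dominant seventh chord on Bb.
A dominant resolves down a perfect fifth: Bb → Eb. In Cb major, Eb is scale degree 3, i.e. iii.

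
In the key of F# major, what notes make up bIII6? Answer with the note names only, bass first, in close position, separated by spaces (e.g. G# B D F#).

Scale degree 3 in F# major is A#; lowering it a half step gives A. bIII6 is a major triad on the lowered third degree, borrowed from the parallel minor.
So the chord is A-C#-E, a major triad.
The figured bass 6 indicates first inversion, placing the third (C#) in the bass: C#-E-A.

C# E A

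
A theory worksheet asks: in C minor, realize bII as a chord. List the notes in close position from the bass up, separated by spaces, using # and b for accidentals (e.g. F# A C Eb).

bII is the Neapolitan chord — a major triad on the lowered second degree. In C minor that root is Db.
So the chord is Db-F-Ab, a major triad.

Db F Ab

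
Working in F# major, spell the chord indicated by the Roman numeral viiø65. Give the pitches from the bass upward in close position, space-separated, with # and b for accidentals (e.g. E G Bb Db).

In F# major, the seventh degree is E#, and the diatonic chord built there is a half-diminished seventh chord.
That chord is spelled E#-G#-B-D#.
With the 65 figure the chord is in first inversion; from the bass G# upward in close position it reads G#-B-D#-E#.

G# B D# E#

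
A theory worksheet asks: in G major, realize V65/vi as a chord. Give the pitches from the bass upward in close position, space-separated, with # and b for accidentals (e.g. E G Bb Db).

V65/vi is a secondary dominant — the dominant seventh of vi. vi in G major is E, so the applied chord's root is B, a perfect fifth above.
Building a dominant seventh chord on B gives B-D#-F#-A.
With the 65 figure the chord is in first inversion; from the bass D# upward in close position it reads D#-F#-A-B.

D# F# A B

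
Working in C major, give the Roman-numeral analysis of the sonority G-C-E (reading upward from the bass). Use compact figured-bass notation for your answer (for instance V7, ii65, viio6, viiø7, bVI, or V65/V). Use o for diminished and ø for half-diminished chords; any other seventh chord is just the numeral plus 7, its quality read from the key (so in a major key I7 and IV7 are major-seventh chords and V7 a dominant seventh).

Stacked in thirds the chord is C-E-G: a major triad on C.
C is scale degree 1 in C major, and a major triad on that degree is written I.
With G in the bass the chord is in second inversion, so the figured bass is 64.

I64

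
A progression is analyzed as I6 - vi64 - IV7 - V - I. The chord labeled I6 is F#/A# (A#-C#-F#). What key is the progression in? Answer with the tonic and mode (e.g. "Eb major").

F# major

The chord F#/A# is a major triad rooted on F#; its label is I6.
If F# is scale degree 1 and the mode makes that degree carry a major triad, the tonic is F# and the mode is major.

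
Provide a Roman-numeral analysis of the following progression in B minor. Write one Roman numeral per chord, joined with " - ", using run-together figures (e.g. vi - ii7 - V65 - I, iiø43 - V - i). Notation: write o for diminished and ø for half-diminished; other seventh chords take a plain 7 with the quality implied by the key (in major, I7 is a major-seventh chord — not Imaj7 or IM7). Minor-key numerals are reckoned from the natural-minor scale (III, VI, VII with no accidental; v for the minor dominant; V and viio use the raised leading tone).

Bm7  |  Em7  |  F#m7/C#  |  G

Bm7: minor seventh chord on B = scale degree 1 → i7.
Em7 has root E, degree 4 in B minor, so iv7.
F#m7/C#: minor seventh chord on F# = scale degree 5 → v43.
G: root G is the submediant; major triad there is VI.

i7 - iv7 - v43 - VI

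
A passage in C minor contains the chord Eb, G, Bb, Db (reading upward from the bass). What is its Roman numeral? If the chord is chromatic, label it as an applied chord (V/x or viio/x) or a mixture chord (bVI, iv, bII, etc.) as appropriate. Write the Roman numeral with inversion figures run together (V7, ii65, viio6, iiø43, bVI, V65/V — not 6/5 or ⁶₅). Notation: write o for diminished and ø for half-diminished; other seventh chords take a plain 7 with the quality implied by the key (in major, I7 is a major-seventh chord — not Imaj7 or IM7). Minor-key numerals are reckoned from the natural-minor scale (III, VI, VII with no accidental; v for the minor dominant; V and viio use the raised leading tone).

V7/VI

The pitches Eb-G-Bb-Db form a dominant seventh chord rooted on Eb.
Eb is not a diatonic chord root with this quality in C minor, but it lies a perfect fifth above Ab (VI), so the chord functions as an applied dominant of VI.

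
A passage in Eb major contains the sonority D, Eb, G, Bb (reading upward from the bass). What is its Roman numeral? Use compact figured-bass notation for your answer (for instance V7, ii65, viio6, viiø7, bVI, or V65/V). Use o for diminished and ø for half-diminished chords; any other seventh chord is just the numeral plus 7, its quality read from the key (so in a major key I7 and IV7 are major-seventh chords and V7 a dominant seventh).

I42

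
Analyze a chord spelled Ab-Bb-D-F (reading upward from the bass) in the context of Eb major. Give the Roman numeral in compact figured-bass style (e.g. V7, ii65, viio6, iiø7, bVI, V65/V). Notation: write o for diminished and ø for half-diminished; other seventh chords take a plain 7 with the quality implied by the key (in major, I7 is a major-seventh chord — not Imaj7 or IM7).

The pitches Bb-D-F-Ab form a dominant seventh chord rooted on Bb.
Bb is scale degree 5 in Eb major, and a dominant seventh chord on that degree is written V7.
With Ab in the bass the chord is in third inversion, so the figured bass is 42.

V42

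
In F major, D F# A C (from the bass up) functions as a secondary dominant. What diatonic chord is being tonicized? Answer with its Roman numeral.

The chord is a dominant seventh chord on D.
A dominant resolves down a perfect fifth: D → G. In F major, G is scale degree 2, i.e. ii.

ii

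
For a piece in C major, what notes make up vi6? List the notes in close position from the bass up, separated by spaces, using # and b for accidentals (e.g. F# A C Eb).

C E A

The numeral's case and figure indicate a minor triad. In C major its root, scale degree 6, is A.
Stacking thirds from A gives A-C-E.
The figured bass 6 indicates first inversion, placing the third (C) in the bass: C-E-A.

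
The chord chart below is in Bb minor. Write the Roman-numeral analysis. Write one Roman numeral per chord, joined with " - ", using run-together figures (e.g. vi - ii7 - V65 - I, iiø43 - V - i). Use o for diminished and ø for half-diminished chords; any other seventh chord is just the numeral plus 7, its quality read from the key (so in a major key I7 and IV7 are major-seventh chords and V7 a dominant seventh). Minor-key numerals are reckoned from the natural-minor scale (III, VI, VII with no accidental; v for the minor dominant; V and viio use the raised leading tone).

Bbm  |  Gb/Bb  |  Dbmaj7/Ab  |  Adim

i - VI6 - III43 - viio

Bbm: minor triad on Bb = scale degree 1 → i.
Gb/Bb: root Gb is the submediant; major triad there is VI6.
Dbmaj7/Ab has root Db, degree 3 in Bb minor, so III43.
Adim: root A is the leading tone; diminished triad there is viio.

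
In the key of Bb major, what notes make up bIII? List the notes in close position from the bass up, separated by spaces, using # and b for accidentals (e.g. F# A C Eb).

Db F Ab

Scale degree 3 in Bb major is D; lowering it a half step gives Db. bIII is a major triad on the lowered third degree, borrowed from the parallel minor.
So the chord is Db-F-Ab, a major triad.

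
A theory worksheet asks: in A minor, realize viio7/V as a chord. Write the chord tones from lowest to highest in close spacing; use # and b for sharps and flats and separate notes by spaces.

viio7/V is a secondary leading-tone chord. The target V is E in A minor; the applied chord is rooted a semitone below, on D#.
Building a fully diminished seventh chord on D# gives D#-F#-A-C.

D# F# A C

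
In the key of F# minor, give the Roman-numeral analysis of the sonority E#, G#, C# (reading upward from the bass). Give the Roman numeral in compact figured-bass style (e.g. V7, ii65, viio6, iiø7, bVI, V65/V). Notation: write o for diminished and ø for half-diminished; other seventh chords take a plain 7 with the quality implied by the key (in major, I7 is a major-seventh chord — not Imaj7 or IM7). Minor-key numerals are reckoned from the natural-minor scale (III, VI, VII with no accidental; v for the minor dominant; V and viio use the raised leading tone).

V6

The pitches C#-E#-G# form a major triad rooted on C#.
C# is scale degree 5 in F# minor, and a major triad on that degree is written V.
With E# in the bass the chord is in first inversion, so the figured bass is 6.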